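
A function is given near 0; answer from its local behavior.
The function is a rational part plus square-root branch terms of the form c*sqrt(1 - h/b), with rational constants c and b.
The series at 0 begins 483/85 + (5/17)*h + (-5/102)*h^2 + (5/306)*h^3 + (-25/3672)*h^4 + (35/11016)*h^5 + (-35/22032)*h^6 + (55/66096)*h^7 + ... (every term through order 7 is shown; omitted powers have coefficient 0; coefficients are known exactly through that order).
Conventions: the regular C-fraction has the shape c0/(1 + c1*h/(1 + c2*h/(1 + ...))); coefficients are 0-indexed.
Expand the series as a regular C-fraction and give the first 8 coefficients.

The regular C-fraction coefficients are [483/85, -25/483, 211/966, 161/1266, 87/422, 211/1566, 311/1566, 87/622].

Taylor coefficients (read off): a_0 = 483/85, a_1 = 5/17, a_2 = -5/102, a_3 = 5/306, a_4 = -25/3672, a_5 = 35/11016, a_6 = -35/22032, a_7 = 55/66096.
c0 = a_0 = 483/85. Peel one level at a time: if S = 1 + c*h/S' with S'(0) = 1, then c is the h-coefficient of S and S' = c*h/(S - 1).
S_1 = c0/f = 1 + (-25/483)*h + (5275/466578)*h^2 + ...; c1 = -25/483.
S_2 = c1*h/(S_1 - 1) = 1 + (211/966)*h + (-1/36)*h^2 + ...; c2 = 211/966.
S_3 = c2*h/(S_2 - 1) = 1 + (161/1266)*h + (-4669/178084)*h^2 + ...; c3 = 161/1266.
S_4 = c3*h/(S_3 - 1) = 1 + (87/422)*h + (-1/36)*h^2 + ...; c4 = 87/422.
S_5 = c4*h/(S_4 - 1) = 1 + (211/1566)*h + (-65621/2452356)*h^2 + ...; c5 = 211/1566.
S_6 = c5*h/(S_5 - 1) = 1 + (311/1566)*h + (-1/36)*h^2 + ...; c6 = 311/1566.
S_7 = c6*h/(S_6 - 1) = 1 + (87/622)*h + ...; c7 = 87/622.


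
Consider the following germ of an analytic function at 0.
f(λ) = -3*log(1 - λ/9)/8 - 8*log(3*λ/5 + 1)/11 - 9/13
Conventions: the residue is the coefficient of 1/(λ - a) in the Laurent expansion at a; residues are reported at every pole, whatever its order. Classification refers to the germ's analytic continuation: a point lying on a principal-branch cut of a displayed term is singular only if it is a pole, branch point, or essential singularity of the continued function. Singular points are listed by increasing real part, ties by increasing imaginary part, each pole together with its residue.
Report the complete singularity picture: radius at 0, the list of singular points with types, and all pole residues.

Radius of convergence at 0: 5/3.
At -5/3: a logarithmic branch point.
At 9: a logarithmic branch point.

Branch term (-3/8)*log(1 - λ/(9)): its argument vanishes at λ = 9, a logarithmic branch point, modulus 9.
Branch term (-8/11)*log(1 - λ/(-5/3)): its argument vanishes at λ = -5/3, a logarithmic branch point, modulus 5/3.
The radius of convergence is the smallest modulus among the singular points: 5/3.
List the singular points by increasing real part (a conjugate pair: the negative imaginary part first).


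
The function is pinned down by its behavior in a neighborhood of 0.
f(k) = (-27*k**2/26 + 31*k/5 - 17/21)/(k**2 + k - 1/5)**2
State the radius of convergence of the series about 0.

Denominator factor (k**2 + k - 1/5)^2: discriminant 9/5, real irrational roots -1/2 + (3/10)*sqrt(5) and -1/2 - (3/10)*sqrt(5); poles of order 2, moduli -1/2 + (3/10)*sqrt(5) and 1/2 + (3/10)*sqrt(5).
The radius of convergence is the smallest modulus among the singular points: -1/2 + (3/10)*sqrt(5).

The radius of convergence is -1/2 + (3/10)*sqrt(5).


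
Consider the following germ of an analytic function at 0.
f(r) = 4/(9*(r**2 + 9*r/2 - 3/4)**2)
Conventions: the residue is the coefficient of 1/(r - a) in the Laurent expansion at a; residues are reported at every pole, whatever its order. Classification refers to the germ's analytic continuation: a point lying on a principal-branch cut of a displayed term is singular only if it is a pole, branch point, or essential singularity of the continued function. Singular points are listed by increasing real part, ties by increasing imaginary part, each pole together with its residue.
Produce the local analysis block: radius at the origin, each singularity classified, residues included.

Radius of convergence at 0: -9/4 + (1/4)*sqrt(93).
At -9/4 - (1/4)*sqrt(93): a pole of order 2; residue (64/77841)*sqrt(93).
At -9/4 + (1/4)*sqrt(93): a pole of order 2; residue -(64/77841)*sqrt(93).

Denominator factor (r**2 + 9*r/2 - 3/4)^2: discriminant 93/4, real irrational roots -9/4 + (1/4)*sqrt(93) and -9/4 - (1/4)*sqrt(93); poles of order 2, moduli -9/4 + (1/4)*sqrt(93) and 9/4 + (1/4)*sqrt(93).
The radius of convergence is the smallest modulus among the singular points: -9/4 + (1/4)*sqrt(93).
The factor r**2 + 9*r/2 - 3/4 splits as (r - a)(r - a') with a = -9/4 - (1/4)*sqrt(93), a' = -9/4 + (1/4)*sqrt(93). At the order-2 pole a set g(r) = (r - a)^2*f(r) = [4/9] / (r - a')^2.
Order-2 pole: residue = g'(a); g'(-9/4 - (1/4)*sqrt(93)) = (64/77841)*sqrt(93), so the residue is (64/77841)*sqrt(93).
The factor r**2 + 9*r/2 - 3/4 splits as (r - a)(r - a') with a = -9/4 + (1/4)*sqrt(93), a' = -9/4 - (1/4)*sqrt(93). At the order-2 pole a set g(r) = (r - a)^2*f(r) = [4/9] / (r - a')^2.
Order-2 pole: residue = g'(a); g'(-9/4 + (1/4)*sqrt(93)) = -(64/77841)*sqrt(93), so the residue is -(64/77841)*sqrt(93).
List the singular points by increasing real part (a conjugate pair: the negative imaginary part first).


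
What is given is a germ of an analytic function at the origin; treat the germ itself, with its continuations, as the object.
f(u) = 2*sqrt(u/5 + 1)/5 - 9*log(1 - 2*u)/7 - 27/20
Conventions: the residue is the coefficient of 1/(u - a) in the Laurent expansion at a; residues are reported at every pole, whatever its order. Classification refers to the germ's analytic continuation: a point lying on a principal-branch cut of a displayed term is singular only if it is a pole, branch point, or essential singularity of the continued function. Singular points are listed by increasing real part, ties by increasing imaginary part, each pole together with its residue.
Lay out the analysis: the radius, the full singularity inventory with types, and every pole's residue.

Branch term (2/5)*sqrt(1 - u/(-5)): its argument vanishes at u = -5, a square-root branch point, modulus 5.
Branch term (-9/7)*log(1 - u/(1/2)): its argument vanishes at u = 1/2, a logarithmic branch point, modulus 1/2.
The radius of convergence is the smallest modulus among the singular points: 1/2.
List the singular points by increasing real part (a conjugate pair: the negative imaginary part first).

Radius of convergence at 0: 1/2.
At -5: an algebraic (square-root) branch point.
At 1/2: a logarithmic branch point.


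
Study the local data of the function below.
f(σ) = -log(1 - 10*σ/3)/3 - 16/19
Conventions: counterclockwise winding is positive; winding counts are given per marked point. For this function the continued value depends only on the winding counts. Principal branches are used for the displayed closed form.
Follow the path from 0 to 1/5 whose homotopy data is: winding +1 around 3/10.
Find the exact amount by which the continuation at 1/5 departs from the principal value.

Continued minus principal equals -(2/3)*pi*i.

The rational part is single-valued and drops out of the difference; each branch term changes only by its own monodromy.
(-1/3)*log(1 - σ/(3/10)): each positive loop around 3/10 adds 2*pi*i to the log, so winding +1 contributes (-1/3)*(1)*2*pi*i = -(2/3)*pi*i.
Summing the contributions at σ = 1/5 gives -(2/3)*pi*i.


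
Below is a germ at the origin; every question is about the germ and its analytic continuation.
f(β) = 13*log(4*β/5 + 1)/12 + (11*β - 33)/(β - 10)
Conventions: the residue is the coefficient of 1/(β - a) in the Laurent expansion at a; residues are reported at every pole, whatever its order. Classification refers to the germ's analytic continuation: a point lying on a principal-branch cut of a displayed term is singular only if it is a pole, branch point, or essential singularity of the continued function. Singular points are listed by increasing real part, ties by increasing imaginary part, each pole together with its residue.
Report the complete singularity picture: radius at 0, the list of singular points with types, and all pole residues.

Radius of convergence at 0: 5/4.
At -5/4: a logarithmic branch point.
At 10: a pole of order 1; residue 77.

Denominator factor (β - 10): pole of order 1 at 10, modulus 10.
Branch term (13/12)*log(1 - β/(-5/4)): its argument vanishes at β = -5/4, a logarithmic branch point, modulus 5/4.
The radius of convergence is the smallest modulus among the singular points: 5/4.
The branch term is analytic at 10 and contributes nothing to the residue; only the rational part matters.
At the order-1 pole 10 set g(β) = (β - (10))*(rational part) = 11*β - 33.
Simple pole: residue = g(a) at a = 10, which is 77.
List the singular points by increasing real part (a conjugate pair: the negative imaginary part first).


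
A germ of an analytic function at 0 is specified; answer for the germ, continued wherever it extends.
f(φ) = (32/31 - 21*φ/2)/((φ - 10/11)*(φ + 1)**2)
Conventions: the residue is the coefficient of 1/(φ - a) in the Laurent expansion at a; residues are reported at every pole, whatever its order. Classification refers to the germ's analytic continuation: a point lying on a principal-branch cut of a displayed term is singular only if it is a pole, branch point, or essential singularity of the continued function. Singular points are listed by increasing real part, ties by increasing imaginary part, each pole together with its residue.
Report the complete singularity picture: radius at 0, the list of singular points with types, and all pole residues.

Denominator factor (φ + 1)^2: pole of order 2 at -1, modulus 1.
Denominator factor (φ - 10/11): pole of order 1 at 10/11, modulus 10/11.
The radius of convergence is the smallest modulus among the singular points: 10/11.
At the order-2 pole -1 set g(φ) = (φ - (-1))^2*f(φ) = (32/31 - 21*φ/2)/(φ - 10/11).
Order-2 pole: residue = g'(a); g'(-1) = 31933/13671, so the residue is 31933/13671.
At the order-1 pole 10/11 set g(φ) = (φ - (10/11))*f(φ) = (32/31 - 21*φ/2)/(φ + 1)**2.
Simple pole: residue = g(a) at a = 10/11, which is -31933/13671.
List the singular points by increasing real part (a conjugate pair: the negative imaginary part first).

Radius of convergence at 0: 10/11.
At -1: a pole of order 2; residue 31933/13671.
At 10/11: a pole of order 1; residue -31933/13671.


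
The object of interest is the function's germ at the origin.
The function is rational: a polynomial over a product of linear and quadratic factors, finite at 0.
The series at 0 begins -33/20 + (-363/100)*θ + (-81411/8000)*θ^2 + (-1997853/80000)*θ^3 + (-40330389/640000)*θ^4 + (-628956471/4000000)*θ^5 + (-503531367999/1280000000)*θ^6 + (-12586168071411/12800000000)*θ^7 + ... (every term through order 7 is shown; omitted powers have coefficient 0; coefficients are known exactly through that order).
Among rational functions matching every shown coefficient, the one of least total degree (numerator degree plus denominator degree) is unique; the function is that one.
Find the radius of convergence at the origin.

No rational of total degree below 5 reproduces all 8 coefficients; solving the [0/5] Pade equations on them gives f(θ) = 22/(3*(θ - 2/5)*(θ**2 - θ/2 - 10/3)**2), whose expansion matches every shown term.
Denominator factor (θ**2 - θ/2 - 10/3)^2: discriminant 163/12, real irrational roots 1/4 + (1/12)*sqrt(489) and 1/4 - (1/12)*sqrt(489); poles of order 2, moduli 1/4 + (1/12)*sqrt(489) and -1/4 + (1/12)*sqrt(489).
Denominator factor (θ - 2/5): pole of order 1 at 2/5, modulus 2/5.
The radius of convergence is the smallest modulus among the singular points: 2/5.

The radius of convergence is 2/5.


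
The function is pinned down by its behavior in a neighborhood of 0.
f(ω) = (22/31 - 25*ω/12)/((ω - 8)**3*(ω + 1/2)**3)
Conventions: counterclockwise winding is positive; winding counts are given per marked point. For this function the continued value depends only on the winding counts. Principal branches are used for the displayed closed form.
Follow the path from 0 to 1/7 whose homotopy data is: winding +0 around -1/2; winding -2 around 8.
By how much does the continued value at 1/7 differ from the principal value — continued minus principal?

The function is rational, hence single-valued: continuing it around any pole returns the same value, so the difference is 0.

Continued minus principal equals 0.


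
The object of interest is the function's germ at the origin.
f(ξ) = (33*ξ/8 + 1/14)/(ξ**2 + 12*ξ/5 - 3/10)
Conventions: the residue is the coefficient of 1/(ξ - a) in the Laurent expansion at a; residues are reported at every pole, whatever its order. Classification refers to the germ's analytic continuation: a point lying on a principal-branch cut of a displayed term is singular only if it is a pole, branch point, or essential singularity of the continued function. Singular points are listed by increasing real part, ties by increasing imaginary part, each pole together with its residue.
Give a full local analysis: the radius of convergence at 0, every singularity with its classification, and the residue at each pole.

Denominator factor (ξ**2 + 12*ξ/5 - 3/10): discriminant 174/25, real irrational roots -6/5 + (1/10)*sqrt(174) and -6/5 - (1/10)*sqrt(174); poles of order 1, moduli -6/5 + (1/10)*sqrt(174) and 6/5 + (1/10)*sqrt(174).
The radius of convergence is the smallest modulus among the singular points: -6/5 + (1/10)*sqrt(174).
The factor ξ**2 + 12*ξ/5 - 3/10 splits as (ξ - a)(ξ - a') with a = -6/5 - (1/10)*sqrt(174), a' = -6/5 + (1/10)*sqrt(174). At the order-1 pole a set g(ξ) = (ξ - a)*f(ξ) = [33*ξ/8 + 1/14] / (ξ - a').
Simple pole: residue = g(a) at a = -6/5 - (1/10)*sqrt(174), which is 33/16 + (683/4872)*sqrt(174).
The factor ξ**2 + 12*ξ/5 - 3/10 splits as (ξ - a)(ξ - a') with a = -6/5 + (1/10)*sqrt(174), a' = -6/5 - (1/10)*sqrt(174). At the order-1 pole a set g(ξ) = (ξ - a)*f(ξ) = [33*ξ/8 + 1/14] / (ξ - a').
Simple pole: residue = g(a) at a = -6/5 + (1/10)*sqrt(174), which is 33/16 - (683/4872)*sqrt(174).
List the singular points by increasing real part (a conjugate pair: the negative imaginary part first).

Radius of convergence at 0: -6/5 + (1/10)*sqrt(174).
At -6/5 - (1/10)*sqrt(174): a pole of order 1; residue 33/16 + (683/4872)*sqrt(174).
At -6/5 + (1/10)*sqrt(174): a pole of order 1; residue 33/16 - (683/4872)*sqrt(174).


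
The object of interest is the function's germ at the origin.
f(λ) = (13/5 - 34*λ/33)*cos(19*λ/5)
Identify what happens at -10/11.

There is no denominator, hence no pole anywhere.
The factor cos(19*λ/5) is entire.
So the germ continues analytically to -10/11.

The point is a regular point.


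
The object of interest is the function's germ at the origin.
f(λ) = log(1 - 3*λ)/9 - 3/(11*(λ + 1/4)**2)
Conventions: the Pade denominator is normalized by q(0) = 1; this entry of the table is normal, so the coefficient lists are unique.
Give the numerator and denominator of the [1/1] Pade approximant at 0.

Taylor coefficients needed (expand at 0): a_0 = -48/11, a_1 = 1141/33, a_2 = -4619/22.
Write the denominator as Q(λ) = 1 + q1*λ. Requiring Q*f - P = O(λ^3) with deg P <= 1 kills the coefficients of λ^2..λ^2 in Q*f:
  λ^2: a_2 + q1*a_1 = 0, i.e. -4619/22 + (1141/33)*q1 = 0.
Solving this linear system: q1 = 13857/2282.
The numerator is Q*f truncated at degree 1: P0 = a_0 = -48/11; P1 = a_1 + q1*a_0 = 304177/37653.

The Pade approximant has numerator coefficients [-48/11, 304177/37653]; denominator coefficients [1, 13857/2282].


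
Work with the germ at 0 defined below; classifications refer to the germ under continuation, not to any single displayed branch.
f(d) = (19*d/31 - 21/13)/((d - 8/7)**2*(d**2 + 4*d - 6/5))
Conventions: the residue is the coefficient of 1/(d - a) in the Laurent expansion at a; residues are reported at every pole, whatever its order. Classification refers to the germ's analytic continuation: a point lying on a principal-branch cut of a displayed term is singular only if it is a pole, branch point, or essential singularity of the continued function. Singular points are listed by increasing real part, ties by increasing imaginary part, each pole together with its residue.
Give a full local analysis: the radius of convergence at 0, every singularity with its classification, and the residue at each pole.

Denominator factor (d**2 + 4*d - 6/5): discriminant 104/5, real irrational roots -2 + (1/5)*sqrt(130) and -2 - (1/5)*sqrt(130); poles of order 1, moduli -2 + (1/5)*sqrt(130) and 2 + (1/5)*sqrt(130).
Denominator factor (d - 8/7)^2: pole of order 2 at 8/7, modulus 8/7.
The radius of convergence is the smallest modulus among the singular points: -2 + (1/5)*sqrt(130).
The factor d**2 + 4*d - 6/5 splits as (d - a)(d - a') with a = -2 - (1/5)*sqrt(130), a' = -2 + (1/5)*sqrt(130). At the order-1 pole a set g(d) = (d - a)*f(d) = [(19*d/31 - 21/13)/(d - 8/7)**2] / (d - a').
Simple pole: residue = g(a) at a = -2 - (1/5)*sqrt(130), which is -104233045/529266348 + (8897665/443900808)*sqrt(130).
The factor d**2 + 4*d - 6/5 splits as (d - a)(d - a') with a = -2 + (1/5)*sqrt(130), a' = -2 - (1/5)*sqrt(130). At the order-1 pole a set g(d) = (d - a)*f(d) = [(19*d/31 - 21/13)/(d - 8/7)**2] / (d - a').
Simple pole: residue = g(a) at a = -2 + (1/5)*sqrt(130), which is -104233045/529266348 - (8897665/443900808)*sqrt(130).
At the order-2 pole 8/7 set g(d) = (d - (8/7))^2*f(d) = (19*d/31 - 21/13)/(d**2 + 4*d - 6/5).
Order-2 pole: residue = g'(a); g'(8/7) = 104233045/264633174, so the residue is 104233045/264633174.
List the singular points by increasing real part (a conjugate pair: the negative imaginary part first).

Radius of convergence at 0: -2 + (1/5)*sqrt(130).
At -2 - (1/5)*sqrt(130): a pole of order 1; residue -104233045/529266348 + (8897665/443900808)*sqrt(130).
At -2 + (1/5)*sqrt(130): a pole of order 1; residue -104233045/529266348 - (8897665/443900808)*sqrt(130).
At 8/7: a pole of order 2; residue 104233045/264633174.


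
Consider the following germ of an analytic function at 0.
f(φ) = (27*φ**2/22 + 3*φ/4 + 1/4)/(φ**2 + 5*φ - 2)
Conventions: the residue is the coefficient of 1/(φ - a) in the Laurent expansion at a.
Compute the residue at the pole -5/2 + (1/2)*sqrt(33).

The residue is -237/88 + (1423/2904)*sqrt(33).

The factor φ**2 + 5*φ - 2 splits as (φ - a)(φ - a') with a = -5/2 + (1/2)*sqrt(33), a' = -5/2 - (1/2)*sqrt(33). At the order-1 pole a set g(φ) = (φ - a)*f(φ) = [27*φ**2/22 + 3*φ/4 + 1/4] / (φ - a').
Simple pole: residue = g(a) at a = -5/2 + (1/2)*sqrt(33), which is -237/88 + (1423/2904)*sqrt(33).


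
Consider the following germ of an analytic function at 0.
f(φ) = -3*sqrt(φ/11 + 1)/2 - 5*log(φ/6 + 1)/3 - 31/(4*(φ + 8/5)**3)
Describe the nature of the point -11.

The point is an algebraic (square-root) branch point.

The term (-3/2)*sqrt(1 - φ/(-11)) has argument 1 - -11/(-11) = 0 at -11: a square-root (algebraic, two-sheeted) branch point; the remaining terms are analytic or single-valued there.


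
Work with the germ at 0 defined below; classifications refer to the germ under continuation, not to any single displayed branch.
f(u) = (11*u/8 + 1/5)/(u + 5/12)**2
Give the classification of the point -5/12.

The point is a pole of order 2.

The denominator factor u + 5/12 vanishes at -5/12 and appears to the power 2; the numerator there equals -179/480, nonzero, and no other factor vanishes.
Hence a pole whose order is the multiplicity, 2.


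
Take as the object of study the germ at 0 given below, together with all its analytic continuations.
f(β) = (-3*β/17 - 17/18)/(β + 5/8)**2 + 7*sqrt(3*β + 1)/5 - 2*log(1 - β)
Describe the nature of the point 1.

The point is a logarithmic branch point.

The term (-2)*log(1 - β/(1)) has argument 1 - 1/(1) = 0 at 1: a logarithmic (infinitely-sheeted) branch point; the remaining terms are analytic or single-valued there.


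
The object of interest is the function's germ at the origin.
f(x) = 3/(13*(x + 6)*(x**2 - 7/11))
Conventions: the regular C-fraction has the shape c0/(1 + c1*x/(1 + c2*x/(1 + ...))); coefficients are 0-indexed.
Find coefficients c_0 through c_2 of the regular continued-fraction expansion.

The regular C-fraction coefficients are [-11/182, 1/6, 66/7].

Taylor coefficients (expand at 0): a_0 = -11/182, a_1 = 11/1092, a_2 = -341/3528.
c0 = a_0 = -11/182. Peel one level at a time: if S = 1 + c*x/S' with S'(0) = 1, then c is the x-coefficient of S and S' = c*x/(S - 1).
S_1 = c0/f = 1 + (1/6)*x + (-11/7)*x^2 + ...; c1 = 1/6.
S_2 = c1*x/(S_1 - 1) = 1 + (66/7)*x + ...; c2 = 66/7.


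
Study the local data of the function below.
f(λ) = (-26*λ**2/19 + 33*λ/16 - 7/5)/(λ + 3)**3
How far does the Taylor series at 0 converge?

The radius of convergence is 3.

Denominator factor (λ + 3)^3: pole of order 3 at -3, modulus 3.
The radius of convergence is the smallest modulus among the singular points: 3.


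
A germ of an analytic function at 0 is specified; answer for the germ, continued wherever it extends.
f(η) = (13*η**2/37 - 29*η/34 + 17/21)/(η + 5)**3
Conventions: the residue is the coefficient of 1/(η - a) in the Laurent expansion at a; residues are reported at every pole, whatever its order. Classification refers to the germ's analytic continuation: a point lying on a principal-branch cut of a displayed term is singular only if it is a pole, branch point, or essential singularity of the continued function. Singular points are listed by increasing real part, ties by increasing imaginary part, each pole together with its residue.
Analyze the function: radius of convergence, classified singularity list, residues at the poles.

Denominator factor (η + 5)^3: pole of order 3 at -5, modulus 5.
The radius of convergence is the smallest modulus among the singular points: 5.
At the order-3 pole -5 set g(η) = (η - (-5))^3*f(η) = 13*η**2/37 - 29*η/34 + 17/21.
Order-3 pole: residue = g''(a)/2; g''(-5) = 26/37, so the residue is 13/37.

Radius of convergence at 0: 5.
At -5: a pole of order 3; residue 13/37.


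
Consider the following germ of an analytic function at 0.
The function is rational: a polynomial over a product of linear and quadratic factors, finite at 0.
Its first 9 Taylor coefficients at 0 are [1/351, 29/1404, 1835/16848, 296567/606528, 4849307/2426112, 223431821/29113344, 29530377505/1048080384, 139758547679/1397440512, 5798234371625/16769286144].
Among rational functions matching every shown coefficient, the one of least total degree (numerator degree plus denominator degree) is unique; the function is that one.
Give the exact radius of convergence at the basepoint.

No rational of total degree below 7 reproduces all 9 coefficients; solving the [0/7] Pade equations on them gives f(ζ) = -4/(39*(ζ + 4/3)*(ζ**2 + 8*ζ - 3)**3), whose expansion matches every shown term.
Denominator factor (ζ + 4/3): pole of order 1 at -4/3, modulus 4/3.
Denominator factor (ζ**2 + 8*ζ - 3)^3: discriminant 76, real irrational roots -4 + sqrt(19) and -4 - sqrt(19); poles of order 3, moduli -4 + sqrt(19) and 4 + sqrt(19).
The radius of convergence is the smallest modulus among the singular points: -4 + sqrt(19).

The radius of convergence is -4 + sqrt(19).


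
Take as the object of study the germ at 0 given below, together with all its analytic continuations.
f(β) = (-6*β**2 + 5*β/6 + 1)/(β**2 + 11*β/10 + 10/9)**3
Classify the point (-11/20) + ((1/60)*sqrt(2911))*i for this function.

The point is a pole of order 3.

The denominator factor β**2 + 11*β/10 + 10/9 vanishes at (-11/20) + ((1/60)*sqrt(2911))*i and appears to the power 3; the numerator there equals (2147/600) + ((223/1800)*sqrt(2911))*i, nonzero, and no other factor vanishes.
Hence a pole whose order is the multiplicity, 3.


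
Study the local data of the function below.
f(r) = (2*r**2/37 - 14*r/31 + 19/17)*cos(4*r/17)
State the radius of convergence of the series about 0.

The factor cos(4*r/17) is entire and contributes no finite singular point.
The polynomial part has no poles.
No finite singular points: the Taylor series at 0 converges everywhere.

The radius of convergence is infinite.


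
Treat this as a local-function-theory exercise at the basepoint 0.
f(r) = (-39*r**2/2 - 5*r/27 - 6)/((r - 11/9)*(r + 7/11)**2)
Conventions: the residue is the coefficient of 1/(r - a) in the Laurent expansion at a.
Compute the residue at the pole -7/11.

The residue is -1882009/203136.

At the order-2 pole -7/11 set g(r) = (r - (-7/11))^2*f(r) = (-39*r**2/2 - 5*r/27 - 6)/(r - 11/9).
Order-2 pole: residue = g'(a); g'(-7/11) = -1882009/203136, so the residue is -1882009/203136.


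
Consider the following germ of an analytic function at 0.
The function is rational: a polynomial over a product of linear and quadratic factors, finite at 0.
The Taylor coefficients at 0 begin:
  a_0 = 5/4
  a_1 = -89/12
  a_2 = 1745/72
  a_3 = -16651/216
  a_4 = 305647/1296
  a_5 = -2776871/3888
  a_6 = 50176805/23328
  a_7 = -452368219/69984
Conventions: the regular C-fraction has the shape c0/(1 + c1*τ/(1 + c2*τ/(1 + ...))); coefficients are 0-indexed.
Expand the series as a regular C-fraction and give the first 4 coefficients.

The regular C-fraction coefficients are [5/4, 89/15, -7117/2670, 12295/115166].

Taylor coefficients (read off): a_0 = 5/4, a_1 = -89/12, a_2 = 1745/72, a_3 = -16651/216.
c0 = a_0 = 5/4. Peel one level at a time: if S = 1 + c*τ/S' with S'(0) = 1, then c is the τ-coefficient of S and S' = c*τ/(S - 1).
S_1 = c0/f = 1 + (89/15)*τ + (7117/450)*τ^2 + ...; c1 = 89/15.
S_2 = c1*τ/(S_1 - 1) = 1 + (-7117/2670)*τ + (27049/95052)*τ^2 + ...; c2 = -7117/2670.
S_3 = c2*τ/(S_2 - 1) = 1 + (12295/115166)*τ + ...; c3 = 12295/115166.


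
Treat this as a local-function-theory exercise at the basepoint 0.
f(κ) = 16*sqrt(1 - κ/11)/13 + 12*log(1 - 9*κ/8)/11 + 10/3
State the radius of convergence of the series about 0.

The radius of convergence is 8/9.

Branch term (12/11)*log(1 - κ/(8/9)): its argument vanishes at κ = 8/9, a logarithmic branch point, modulus 8/9.
Branch term (16/13)*sqrt(1 - κ/(11)): its argument vanishes at κ = 11, a square-root branch point, modulus 11.
The radius of convergence is the smallest modulus among the singular points: 8/9.


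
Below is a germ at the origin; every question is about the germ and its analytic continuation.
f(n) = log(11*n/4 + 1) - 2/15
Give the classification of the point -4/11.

The point is a logarithmic branch point.

The term (1)*log(1 - n/(-4/11)) has argument 1 - -4/11/(-4/11) = 0 at -4/11: a logarithmic (infinitely-sheeted) branch point; the remaining terms are analytic or single-valued there.


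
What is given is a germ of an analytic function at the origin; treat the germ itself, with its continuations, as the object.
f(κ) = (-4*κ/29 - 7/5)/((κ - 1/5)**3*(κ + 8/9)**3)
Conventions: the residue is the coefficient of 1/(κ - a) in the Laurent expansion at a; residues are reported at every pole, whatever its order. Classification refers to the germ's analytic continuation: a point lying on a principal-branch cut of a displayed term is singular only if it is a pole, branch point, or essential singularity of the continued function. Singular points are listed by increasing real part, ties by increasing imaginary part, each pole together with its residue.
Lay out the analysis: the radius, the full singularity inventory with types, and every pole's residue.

Denominator factor (κ - 1/5)^3: pole of order 3 at 1/5, modulus 1/5.
Denominator factor (κ + 8/9)^3: pole of order 3 at -8/9, modulus 8/9.
The radius of convergence is the smallest modulus among the singular points: 1/5.
At the order-3 pole -8/9 set g(κ) = (κ - (-8/9))^3*f(κ) = (-4*κ/29 - 7/5)/(κ - 1/5)**3.
Order-3 pole: residue = g''(a)/2; g''(-8/9) = 86851237500/8191782221, so the residue is 43425618750/8191782221.
At the order-3 pole 1/5 set g(κ) = (κ - (1/5))^3*f(κ) = (-4*κ/29 - 7/5)/(κ + 8/9)**3.
Order-3 pole: residue = g''(a)/2; g''(1/5) = -86851237500/8191782221, so the residue is -43425618750/8191782221.
List the singular points by increasing real part (a conjugate pair: the negative imaginary part first).

Radius of convergence at 0: 1/5.
At -8/9: a pole of order 3; residue 43425618750/8191782221.
At 1/5: a pole of order 3; residue -43425618750/8191782221.


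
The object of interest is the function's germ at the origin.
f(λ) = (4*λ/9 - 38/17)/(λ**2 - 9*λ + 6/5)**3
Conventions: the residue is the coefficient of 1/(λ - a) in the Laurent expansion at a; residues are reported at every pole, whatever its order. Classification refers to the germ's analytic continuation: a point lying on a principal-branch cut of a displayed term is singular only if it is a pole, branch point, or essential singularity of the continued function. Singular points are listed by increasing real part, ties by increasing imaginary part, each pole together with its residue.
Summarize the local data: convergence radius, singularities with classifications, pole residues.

Denominator factor (λ**2 - 9*λ + 6/5)^3: discriminant 381/5, real irrational roots 9/2 + (1/10)*sqrt(1905) and 9/2 - (1/10)*sqrt(1905); poles of order 3, moduli 9/2 + (1/10)*sqrt(1905) and 9/2 - (1/10)*sqrt(1905).
The radius of convergence is the smallest modulus among the singular points: 9/2 - (1/10)*sqrt(1905).
The factor λ**2 - 9*λ + 6/5 splits as (λ - a)(λ - a') with a = 9/2 - (1/10)*sqrt(1905), a' = 9/2 + (1/10)*sqrt(1905). At the order-3 pole a set g(λ) = (λ - a)^3*f(λ) = [4*λ/9 - 38/17] / (λ - a')^3.
Order-3 pole: residue = g''(a)/2; g''(9/2 - (1/10)*sqrt(1905)) = (400/313402599)*sqrt(1905), so the residue is (200/313402599)*sqrt(1905).
The factor λ**2 - 9*λ + 6/5 splits as (λ - a)(λ - a') with a = 9/2 + (1/10)*sqrt(1905), a' = 9/2 - (1/10)*sqrt(1905). At the order-3 pole a set g(λ) = (λ - a)^3*f(λ) = [4*λ/9 - 38/17] / (λ - a')^3.
Order-3 pole: residue = g''(a)/2; g''(9/2 + (1/10)*sqrt(1905)) = -(400/313402599)*sqrt(1905), so the residue is -(200/313402599)*sqrt(1905).
List the singular points by increasing real part (a conjugate pair: the negative imaginary part first).

Radius of convergence at 0: 9/2 - (1/10)*sqrt(1905).
At 9/2 - (1/10)*sqrt(1905): a pole of order 3; residue (200/313402599)*sqrt(1905).
At 9/2 + (1/10)*sqrt(1905): a pole of order 3; residue -(200/313402599)*sqrt(1905).


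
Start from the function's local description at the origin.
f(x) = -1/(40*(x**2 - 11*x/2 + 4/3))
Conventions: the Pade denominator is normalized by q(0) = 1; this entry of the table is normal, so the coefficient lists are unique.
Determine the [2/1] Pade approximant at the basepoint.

The Pade approximant has numerator coefficients [-3/160, -99/27760, -9/13880]; denominator coefficients [1, -10923/2776].

Taylor coefficients needed (expand at 0): a_0 = -3/160, a_1 = -99/1280, a_2 = -3123/10240, a_3 = -98307/81920.
Write the denominator as Q(x) = 1 + q1*x. Requiring Q*f - P = O(x^4) with deg P <= 2 kills the coefficients of x^3..x^3 in Q*f:
  x^3: a_3 + q1*a_2 = 0, i.e. -98307/81920 + (-3123/10240)*q1 = 0.
Solving this linear system: q1 = -10923/2776.
The numerator is Q*f truncated at degree 2: P0 = a_0 = -3/160; P1 = a_1 + q1*a_0 = -99/27760; P2 = a_2 + q1*a_1 = -9/13880.


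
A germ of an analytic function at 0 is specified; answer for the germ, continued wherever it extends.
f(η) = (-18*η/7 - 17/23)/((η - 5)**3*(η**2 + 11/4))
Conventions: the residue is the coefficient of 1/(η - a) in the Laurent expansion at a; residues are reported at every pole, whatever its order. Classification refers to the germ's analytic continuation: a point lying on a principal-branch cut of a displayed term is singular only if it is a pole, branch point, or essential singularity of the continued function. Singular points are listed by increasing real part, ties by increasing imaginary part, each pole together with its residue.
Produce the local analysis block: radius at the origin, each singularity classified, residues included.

Denominator factor (η - 5)^3: pole of order 3 at 5, modulus 5.
Denominator factor (η**2 + 11/4): discriminant -11, complex-conjugate roots ((1/2)*sqrt(11))*i and -((1/2)*sqrt(11))*i; poles of order 1, moduli (1/2)*sqrt(11) and (1/2)*sqrt(11).
The radius of convergence is the smallest modulus among the singular points: (1/2)*sqrt(11).
The factor η**2 + 11/4 splits as (η - a)(η - a') with a = -((1/2)*sqrt(11))*i, a' = ((1/2)*sqrt(11))*i. At the order-1 pole a set g(η) = (η - a)*f(η) = [(-18*η/7 - 17/23)/(η - 5)**3] / (η - a').
Simple pole: residue = g(a) at a = -((1/2)*sqrt(11))*i, which is (1384648/220188591) - ((4626584/2422074501)*sqrt(11))*i.
The factor η**2 + 11/4 splits as (η - a)(η - a') with a = ((1/2)*sqrt(11))*i, a' = -((1/2)*sqrt(11))*i. At the order-1 pole a set g(η) = (η - a)*f(η) = [(-18*η/7 - 17/23)/(η - 5)**3] / (η - a').
Simple pole: residue = g(a) at a = ((1/2)*sqrt(11))*i, which is (1384648/220188591) + ((4626584/2422074501)*sqrt(11))*i.
At the order-3 pole 5 set g(η) = (η - (5))^3*f(η) = (-18*η/7 - 17/23)/(η**2 + 11/4).
Order-3 pole: residue = g''(a)/2; g''(5) = -5538592/220188591, so the residue is -2769296/220188591.
List the singular points by increasing real part (a conjugate pair: the negative imaginary part first).

Radius of convergence at 0: (1/2)*sqrt(11).
At -((1/2)*sqrt(11))*i: a pole of order 1; residue (1384648/220188591) - ((4626584/2422074501)*sqrt(11))*i.
At ((1/2)*sqrt(11))*i: a pole of order 1; residue (1384648/220188591) + ((4626584/2422074501)*sqrt(11))*i.
At 5: a pole of order 3; residue -2769296/220188591.


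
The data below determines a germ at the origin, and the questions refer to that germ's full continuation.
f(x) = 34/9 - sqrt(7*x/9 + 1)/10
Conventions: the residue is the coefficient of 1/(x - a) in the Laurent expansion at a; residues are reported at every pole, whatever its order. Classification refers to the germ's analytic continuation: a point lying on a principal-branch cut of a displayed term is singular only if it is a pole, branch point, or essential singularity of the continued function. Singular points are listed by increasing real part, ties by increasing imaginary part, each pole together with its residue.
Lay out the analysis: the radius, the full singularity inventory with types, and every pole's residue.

Branch term (-1/10)*sqrt(1 - x/(-9/7)): its argument vanishes at x = -9/7, a square-root branch point, modulus 9/7.
The radius of convergence is the smallest modulus among the singular points: 9/7.

Radius of convergence at 0: 9/7.
At -9/7: an algebraic (square-root) branch point.


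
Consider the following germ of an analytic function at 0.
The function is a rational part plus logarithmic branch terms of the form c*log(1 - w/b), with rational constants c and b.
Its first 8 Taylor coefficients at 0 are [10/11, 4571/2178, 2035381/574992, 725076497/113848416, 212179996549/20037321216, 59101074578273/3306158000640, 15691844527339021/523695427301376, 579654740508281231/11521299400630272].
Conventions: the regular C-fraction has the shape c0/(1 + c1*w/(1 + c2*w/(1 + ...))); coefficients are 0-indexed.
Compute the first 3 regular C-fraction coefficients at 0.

Taylor coefficients (read off): a_0 = 10/11, a_1 = 4571/2178, a_2 = 2035381/574992.
c0 = a_0 = 10/11. Peel one level at a time: if S = 1 + c*w/S' with S'(0) = 1, then c is the w-coefficient of S and S' = c*w/(S - 1).
S_1 = c0/f = 1 + (-4571/1980)*w + (1023397/712800)*w^2 + ...; c1 = -4571/1980.
S_2 = c1*w/(S_1 - 1) = 1 + (1023397/1645560)*w + ...; c2 = 1023397/1645560.

The regular C-fraction coefficients are [10/11, -4571/1980, 1023397/1645560].


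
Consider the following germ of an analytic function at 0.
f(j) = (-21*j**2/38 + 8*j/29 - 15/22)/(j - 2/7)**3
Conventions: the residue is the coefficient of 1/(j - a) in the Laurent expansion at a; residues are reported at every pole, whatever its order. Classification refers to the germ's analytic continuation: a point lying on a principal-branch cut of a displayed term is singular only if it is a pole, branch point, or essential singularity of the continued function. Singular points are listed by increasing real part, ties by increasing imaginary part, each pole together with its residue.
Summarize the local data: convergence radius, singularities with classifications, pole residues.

Denominator factor (j - 2/7)^3: pole of order 3 at 2/7, modulus 2/7.
The radius of convergence is the smallest modulus among the singular points: 2/7.
At the order-3 pole 2/7 set g(j) = (j - (2/7))^3*f(j) = -21*j**2/38 + 8*j/29 - 15/22.
Order-3 pole: residue = g''(a)/2; g''(2/7) = -21/19, so the residue is -21/38.

Radius of convergence at 0: 2/7.
At 2/7: a pole of order 3; residue -21/38.


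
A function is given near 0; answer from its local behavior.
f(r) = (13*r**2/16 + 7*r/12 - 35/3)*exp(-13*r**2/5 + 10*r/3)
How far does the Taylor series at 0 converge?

The radius of convergence is infinite.

The factor exp(-13*r**2/5 + 10*r/3) is entire and contributes no finite singular point.
The polynomial part has no poles.
No finite singular points: the Taylor series at 0 converges everywhere.


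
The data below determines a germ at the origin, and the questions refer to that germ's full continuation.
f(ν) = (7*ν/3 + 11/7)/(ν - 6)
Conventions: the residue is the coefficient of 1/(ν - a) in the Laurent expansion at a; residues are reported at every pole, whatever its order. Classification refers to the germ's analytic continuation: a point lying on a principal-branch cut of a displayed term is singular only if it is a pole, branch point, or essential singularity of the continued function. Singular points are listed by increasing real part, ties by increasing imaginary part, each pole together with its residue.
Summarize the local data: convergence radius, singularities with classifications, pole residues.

Denominator factor (ν - 6): pole of order 1 at 6, modulus 6.
The radius of convergence is the smallest modulus among the singular points: 6.
At the order-1 pole 6 set g(ν) = (ν - (6))*f(ν) = 7*ν/3 + 11/7.
Simple pole: residue = g(a) at a = 6, which is 109/7.

Radius of convergence at 0: 6.
At 6: a pole of order 1; residue 109/7.


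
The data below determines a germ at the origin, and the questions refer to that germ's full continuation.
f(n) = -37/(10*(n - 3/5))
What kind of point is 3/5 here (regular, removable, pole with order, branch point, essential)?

The point is a pole of order 1.

The denominator factor n - 3/5 vanishes at 3/5 and appears to the power 1; the numerator there equals -37/10, nonzero, and no other factor vanishes.
Hence a pole whose order is the multiplicity, 1.


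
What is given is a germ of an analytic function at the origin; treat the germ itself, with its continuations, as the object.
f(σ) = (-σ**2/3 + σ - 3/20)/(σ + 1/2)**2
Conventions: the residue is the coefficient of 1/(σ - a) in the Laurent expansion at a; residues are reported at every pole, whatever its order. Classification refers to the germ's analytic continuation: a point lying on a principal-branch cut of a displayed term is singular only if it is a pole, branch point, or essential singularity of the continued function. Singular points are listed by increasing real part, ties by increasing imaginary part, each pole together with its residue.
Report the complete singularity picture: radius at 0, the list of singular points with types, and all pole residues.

Radius of convergence at 0: 1/2.
At -1/2: a pole of order 2; residue 4/3.

Denominator factor (σ + 1/2)^2: pole of order 2 at -1/2, modulus 1/2.
The radius of convergence is the smallest modulus among the singular points: 1/2.
At the order-2 pole -1/2 set g(σ) = (σ - (-1/2))^2*f(σ) = -σ**2/3 + σ - 3/20.
Order-2 pole: residue = g'(a); g'(-1/2) = 4/3, so the residue is 4/3.


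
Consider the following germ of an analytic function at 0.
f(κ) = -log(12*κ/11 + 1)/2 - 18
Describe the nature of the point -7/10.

There is no denominator, hence no pole anywhere.
Branch term log(1 - κ/(-11/12)): argument at -7/10 is 13/55, nonzero, so -7/10 is not its branch point (a point on a principal cut is still regular for the continued germ).
So the germ continues analytically to -7/10.

The point is a regular point.


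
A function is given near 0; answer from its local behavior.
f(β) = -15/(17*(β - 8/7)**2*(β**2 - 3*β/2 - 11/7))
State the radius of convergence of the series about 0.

Denominator factor (β - 8/7)^2: pole of order 2 at 8/7, modulus 8/7.
Denominator factor (β**2 - 3*β/2 - 11/7): discriminant 239/28, real irrational roots 3/4 + (1/28)*sqrt(1673) and 3/4 - (1/28)*sqrt(1673); poles of order 1, moduli 3/4 + (1/28)*sqrt(1673) and -3/4 + (1/28)*sqrt(1673).
The radius of convergence is the smallest modulus among the singular points: -3/4 + (1/28)*sqrt(1673).

The radius of convergence is -3/4 + (1/28)*sqrt(1673).
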